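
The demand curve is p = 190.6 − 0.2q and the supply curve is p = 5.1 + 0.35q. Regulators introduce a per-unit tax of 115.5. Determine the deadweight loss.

12127.50

Competitive equilibrium: 190.6 − 0.2q = 5.1 + 0.35q → q* = 337.2727, p* = 123.1455.
With the tax, the buyer price exceeds the seller price by 115.5: (190.6 − 0.2q) − (5.1 + 0.35q) = 115.5 → q' = 127.2727.
Δq = 337.2727 − 127.2727 = 210; the wedge equals the tax, 115.5.
Deadweight loss = ½ × 210 × 115.5 = 12127.50.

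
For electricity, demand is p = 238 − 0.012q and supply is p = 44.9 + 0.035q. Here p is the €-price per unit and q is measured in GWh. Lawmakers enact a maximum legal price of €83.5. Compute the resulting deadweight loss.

€212297.89

Competitive equilibrium: 238 − 0.012q = 44.9 + 0.035q → q* = 4108.51064, p* = 188.69787.
At the ceiling p = 83.5, quantity supplied = (83.5 − 44.9)/0.035 = 1102.85714.
Willingness to pay at q' = 1102.85714: 238 − 0.012·1102.85714 = 224.76571.
Δq = 4108.51064 − 1102.85714 = 3005.6535; wedge = 224.76571 − 83.5 = 141.26571.
The triangle = ½ × 3005.6535 × 141.26571 = €212297.89.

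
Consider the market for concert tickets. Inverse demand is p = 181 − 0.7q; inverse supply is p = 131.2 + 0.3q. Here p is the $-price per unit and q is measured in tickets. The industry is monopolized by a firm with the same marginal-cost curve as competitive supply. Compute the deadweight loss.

Competitive equilibrium: 181 − 0.7q = 131.2 + 0.3q → q* = 49.8, p* = 146.14.
Marginal revenue: MR = 181 − 1.4q. Set MR = MC: 181 − 1.4q = 131.2 + 0.3q → q_m = 29.2941.
Price p_m = 181 − 0.7·29.2941 = 160.4941; MC(q_m) = 131.2 + 0.3·29.2941 = 139.9882.
Competitive q* = 49.8, so Δq = 20.5059; wedge = 160.4941 − 139.9882 = 20.5059.
Deadweight loss = ½ × 20.5059 × 20.5059 = $210.25.

$210.25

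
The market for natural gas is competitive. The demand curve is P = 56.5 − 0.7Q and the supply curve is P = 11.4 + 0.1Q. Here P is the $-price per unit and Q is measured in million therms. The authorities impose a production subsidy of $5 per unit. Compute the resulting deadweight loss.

$15.625 million

Competitive equilibrium: 56.5 − 0.7Q = 11.4 + 0.1Q → Q* = 56.375, P* = 17.0375.
The subsidy lowers effective supply by 5: P = 6.4 + 0.1Q.
New quantity: 56.5 − 0.7Q = 6.4 + 0.1Q → Q' = 62.625.
Overproduction ΔQ = 62.625 − 56.375 = 6.25; wedge = subsidy = 5.
Deadweight loss = ½ × 6.25 × 5 = $15.625 million.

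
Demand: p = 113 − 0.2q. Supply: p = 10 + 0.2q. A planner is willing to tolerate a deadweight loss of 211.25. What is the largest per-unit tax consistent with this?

Competitive equilibrium: 113 − 0.2q = 10 + 0.2q → q* = 257.5, p* = 61.5.
A tax t gives Δq = t/0.4 and wedge t, so DWL = t²/0.8.
t²/0.8 = 211.25 → t² = 169 → t = 13.

13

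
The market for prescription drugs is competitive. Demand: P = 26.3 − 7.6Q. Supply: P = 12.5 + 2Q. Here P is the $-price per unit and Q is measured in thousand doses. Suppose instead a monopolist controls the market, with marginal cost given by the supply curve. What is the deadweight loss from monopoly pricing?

$1.94 thousand

Competitive equilibrium: 26.3 − 7.6Q = 12.5 + 2Q → Q* = 1.4375, P* = 15.375.
Marginal revenue: MR = 26.3 − 15.2Q. Set MR = MC: 26.3 − 15.2Q = 12.5 + 2Q → Q_m = 0.8023.
Price P_m = 26.3 − 7.6·0.8023 = 20.2025; MC(Q_m) = 12.5 + 2·0.8023 = 14.1046.
Competitive Q* = 1.4375, so ΔQ = 0.6352; wedge = 20.2025 − 14.1046 = 6.0979.
Welfare loss = ½ × 0.6352 × 6.0979 = $1.94 thousand.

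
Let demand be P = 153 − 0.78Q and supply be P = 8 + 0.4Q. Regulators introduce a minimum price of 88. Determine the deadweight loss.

Competitive equilibrium: 153 − 0.78Q = 8 + 0.4Q → Q* = 122.8814, P* = 57.1525.
At the floor P = 88, quantity demanded = (153 − 88)/0.78 = 83.3333.
Sellers' marginal cost at Q' = 83.3333: 8 + 0.4·83.3333 = 41.3333.
ΔQ = 122.8814 − 83.3333 = 39.5481; wedge = 88 − 41.3333 = 46.6667.
Welfare loss = ½ × 39.5481 × 46.6667 = 922.79.

922.79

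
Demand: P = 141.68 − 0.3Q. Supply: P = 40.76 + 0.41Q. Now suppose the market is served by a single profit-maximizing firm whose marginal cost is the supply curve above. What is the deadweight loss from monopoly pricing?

632.80

Competitive equilibrium: 141.68 − 0.3Q = 40.76 + 0.41Q → Q* = 142.1408, P* = 99.0377.
Marginal revenue: MR = 141.68 − 0.6Q. Set MR = MC: 141.68 − 0.6Q = 40.76 + 0.41Q → Q_m = 99.9208.
Price P_m = 141.68 − 0.3·99.9208 = 111.7038; MC(Q_m) = 40.76 + 0.41·99.9208 = 81.7275.
Competitive Q* = 142.1408, so ΔQ = 42.22; wedge = 111.7038 − 81.7275 = 29.9763.
Welfare loss = ½ × 42.22 × 29.9763 = 632.80.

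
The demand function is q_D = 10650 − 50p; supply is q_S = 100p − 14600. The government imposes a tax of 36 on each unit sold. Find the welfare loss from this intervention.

In inverse form: demand p = 213 − 0.02q, supply p = 146 + 0.01q.
Competitive equilibrium: 213 − 0.02q = 146 + 0.01q → q* = 2233.3333, p* = 168.3333.
With the tax, the buyer price exceeds the seller price by 36: (213 − 0.02q) − (146 + 0.01q) = 36 → q' = 1033.3333.
Δq = 2233.3333 − 1033.3333 = 1200; the wedge equals the tax, 36.
DWL = ½ × 1200 × 36 = 21600.

21600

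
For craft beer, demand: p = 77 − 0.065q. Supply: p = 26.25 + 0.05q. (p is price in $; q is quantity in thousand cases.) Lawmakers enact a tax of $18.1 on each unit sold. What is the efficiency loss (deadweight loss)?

Competitive equilibrium: 77 − 0.065q = 26.25 + 0.05q → q* = 441.3043, p* = 48.3152.
With the tax, the buyer price exceeds the seller price by 18.1: (77 − 0.065q) − (26.25 + 0.05q) = 18.1 → q' = 283.913.
Δq = 441.3043 − 283.913 = 157.3913; the wedge equals the tax, 18.1.
The triangle = ½ × 157.3913 × 18.1 = $1424.39 thousand.

$1424.39 thousand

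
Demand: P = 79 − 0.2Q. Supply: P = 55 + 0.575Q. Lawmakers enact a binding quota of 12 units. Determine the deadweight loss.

139.41

Competitive equilibrium: 79 − 0.2Q = 55 + 0.575Q → Q* = 30.9677, P* = 72.8065.
At Q = 12: demand price = 79 − 0.2·12 = 76.6; supply price = 55 + 0.575·12 = 61.9.
ΔQ = 30.9677 − 12 = 18.9677; wedge = 76.6 − 61.9 = 14.7.
Deadweight loss = ½ × 18.9677 × 14.7 = 139.41.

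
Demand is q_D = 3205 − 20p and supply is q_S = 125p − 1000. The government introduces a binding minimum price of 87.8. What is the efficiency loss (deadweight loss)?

40106.304

In inverse form: demand p = 160.25 − 0.05q, supply p = 8 + 0.008q.
Competitive equilibrium: 160.25 − 0.05q = 8 + 0.008q → q* = 2625, p* = 29.
At the floor p = 87.8, quantity demanded = (160.25 − 87.8)/0.05 = 1449.
Sellers' marginal cost at q' = 1449: 8 + 0.008·1449 = 19.592.
Δq = 2625 − 1449 = 1176; wedge = 87.8 − 19.592 = 68.208.
The triangle = ½ × 1176 × 68.208 = 40106.304.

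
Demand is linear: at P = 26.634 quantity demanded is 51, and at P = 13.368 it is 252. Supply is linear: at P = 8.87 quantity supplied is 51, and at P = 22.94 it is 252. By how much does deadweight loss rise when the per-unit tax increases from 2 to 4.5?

59.74

Demand slope = (13.368 − 26.634)/(252 − 51) = −0.066, so P = 30 − 0.066Q.
Supply slope = (22.94 − 8.87)/(252 − 51) = 0.07, so P = 5.3 + 0.07Q.
Competitive equilibrium: 30 − 0.066Q = 5.3 + 0.07Q → Q* = 181.6176, P* = 18.0132.
For a per-unit tax t: ΔQ = t/0.136, so DWL = ½·t·(t/0.136) = t²/0.272.
At t = 2: DWL = 14.706. At t = 4.5: DWL = 74.449.
Increase = 74.449 − 14.706 = 59.74.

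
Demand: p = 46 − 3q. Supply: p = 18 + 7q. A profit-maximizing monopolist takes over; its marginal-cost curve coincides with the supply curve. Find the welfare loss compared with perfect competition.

2.09

Competitive equilibrium: 46 − 3q = 18 + 7q → q* = 2.8, p* = 37.6.
Marginal revenue: MR = 46 − 6q. Set MR = MC: 46 − 6q = 18 + 7q → q_m = 2.1538.
Price p_m = 46 − 3·2.1538 = 39.5386; MC(q_m) = 18 + 7·2.1538 = 33.0766.
Competitive q* = 2.8, so Δq = 0.6462; wedge = 39.5386 − 33.0766 = 6.462.
Deadweight loss = ½ × 0.6462 × 6.462 = 2.09.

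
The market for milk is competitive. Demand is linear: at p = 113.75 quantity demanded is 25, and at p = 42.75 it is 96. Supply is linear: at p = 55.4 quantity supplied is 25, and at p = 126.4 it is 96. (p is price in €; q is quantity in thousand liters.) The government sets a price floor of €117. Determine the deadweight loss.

Demand slope = (42.75 − 113.75)/(96 − 25) = −1, so p = 138.75 − q.
Supply slope = (126.4 − 55.4)/(96 − 25) = 1, so p = 30.4 + q.
Competitive equilibrium: 138.75 − q = 30.4 + q → q* = 54.175, p* = 84.575.
At the floor p = 117, quantity demanded = (138.75 − 117)/1 = 21.75.
Sellers' marginal cost at q' = 21.75: 30.4 + 1·21.75 = 52.15.
Δq = 54.175 − 21.75 = 32.425; wedge = 117 − 52.15 = 64.85.
Welfare loss = ½ × 32.425 × 64.85 = €1051.38 thousand.

€1051.38 thousand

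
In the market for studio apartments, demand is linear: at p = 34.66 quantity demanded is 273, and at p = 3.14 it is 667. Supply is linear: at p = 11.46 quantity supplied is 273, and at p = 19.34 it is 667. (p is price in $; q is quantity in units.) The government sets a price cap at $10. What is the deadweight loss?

$4651.25

Demand slope = (3.14 − 34.66)/(667 − 273) = −0.08, so p = 56.5 − 0.08q.
Supply slope = (19.34 − 11.46)/(667 − 273) = 0.02, so p = 6 + 0.02q.
Competitive equilibrium: 56.5 − 0.08q = 6 + 0.02q → q* = 505, p* = 16.1.
At the ceiling p = 10, quantity supplied = (10 − 6)/0.02 = 200.
Willingness to pay at q' = 200: 56.5 − 0.08·200 = 40.5.
Δq = 505 − 200 = 305; wedge = 40.5 − 10 = 30.5.
The triangle = ½ × 305 × 30.5 = $4651.25.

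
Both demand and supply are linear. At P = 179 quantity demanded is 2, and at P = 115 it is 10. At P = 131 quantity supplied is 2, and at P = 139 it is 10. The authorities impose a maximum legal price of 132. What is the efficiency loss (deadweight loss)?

Demand slope = (115 − 179)/(10 − 2) = −8, so P = 195 − 8Q.
Supply slope = (139 − 131)/(10 − 2) = 1, so P = 129 + Q.
Competitive equilibrium: 195 − 8Q = 129 + Q → Q* = 7.3333, P* = 136.3333.
At the ceiling P = 132, quantity supplied = (132 − 129)/1 = 3.
Willingness to pay at Q' = 3: 195 − 8·3 = 171.
ΔQ = 7.3333 − 3 = 4.3333; wedge = 171 − 132 = 39.
DWL = ½ × 4.3333 × 39 = 84.50.

84.50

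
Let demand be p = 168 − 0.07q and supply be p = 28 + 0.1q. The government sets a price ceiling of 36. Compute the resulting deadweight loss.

Competitive equilibrium: 168 − 0.07q = 28 + 0.1q → q* = 823.5294, p* = 110.3529.
At the ceiling p = 36, quantity supplied = (36 − 28)/0.1 = 80.
Willingness to pay at q' = 80: 168 − 0.07·80 = 162.4.
Δq = 823.5294 − 80 = 743.5294; wedge = 162.4 − 36 = 126.4.
Welfare loss = ½ × 743.5294 × 126.4 = 46991.06.

46991.06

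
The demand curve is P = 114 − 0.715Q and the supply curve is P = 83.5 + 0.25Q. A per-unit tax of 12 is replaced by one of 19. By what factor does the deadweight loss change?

2.507

Competitive equilibrium: 114 − 0.715Q = 83.5 + 0.25Q → Q* = 31.6062, P* = 91.4016.
For a per-unit tax t: ΔQ = t/0.965, so DWL = ½·t·(t/0.965) = t²/1.93.
At t = 12: DWL = 74.611. At t = 19: DWL = 187.047.
Ratio = (19/12)² = 2.507.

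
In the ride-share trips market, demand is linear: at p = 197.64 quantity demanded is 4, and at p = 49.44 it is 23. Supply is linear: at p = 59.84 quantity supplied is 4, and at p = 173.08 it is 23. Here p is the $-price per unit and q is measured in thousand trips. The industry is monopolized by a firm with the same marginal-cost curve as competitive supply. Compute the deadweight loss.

$176.86 thousand

Demand slope = (49.44 − 197.64)/(23 − 4) = −7.8, so p = 228.84 − 7.8q.
Supply slope = (173.08 − 59.84)/(23 − 4) = 5.96, so p = 36 + 5.96q.
Competitive equilibrium: 228.84 − 7.8q = 36 + 5.96q → q* = 14.01453, p* = 119.52663.
Marginal revenue: MR = 228.84 − 15.6q. Set MR = MC: 228.84 − 15.6q = 36 + 5.96q → q_m = 8.94434.
Price p_m = 228.84 − 7.8·8.94434 = 159.07415; MC(q_m) = 36 + 5.96·8.94434 = 89.30827.
Competitive q* = 14.01453, so Δq = 5.07019; wedge = 159.07415 − 89.30827 = 69.76588.
Welfare loss = ½ × 5.07019 × 69.76588 = $176.86 thousand.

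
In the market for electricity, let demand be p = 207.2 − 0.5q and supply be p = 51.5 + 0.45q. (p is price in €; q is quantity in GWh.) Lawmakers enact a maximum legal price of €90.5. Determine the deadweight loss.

€2832.98

Competitive equilibrium: 207.2 − 0.5q = 51.5 + 0.45q → q* = 163.8947, p* = 125.2526.
At the ceiling p = 90.5, quantity supplied = (90.5 − 51.5)/0.45 = 86.6667.
Willingness to pay at q' = 86.6667: 207.2 − 0.5·86.6667 = 163.8667.
Δq = 163.8947 − 86.6667 = 77.228; wedge = 163.8667 − 90.5 = 73.3667.
Deadweight loss = ½ × 77.228 × 73.3667 = €2832.98.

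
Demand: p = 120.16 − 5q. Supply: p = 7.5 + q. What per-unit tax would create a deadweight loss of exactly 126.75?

39

Competitive equilibrium: 120.16 − 5q = 7.5 + q → q* = 18.7767, p* = 26.2767.
A tax t gives Δq = t/6 and wedge t, so DWL = t²/12.
t²/12 = 126.75 → t² = 1521 → t = 39.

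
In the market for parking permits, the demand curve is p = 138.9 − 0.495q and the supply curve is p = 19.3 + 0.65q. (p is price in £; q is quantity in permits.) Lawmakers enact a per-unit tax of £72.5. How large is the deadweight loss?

Competitive equilibrium: 138.9 − 0.495q = 19.3 + 0.65q → q* = 104.45415, p* = 87.1952.
With the tax, the buyer price exceeds the seller price by 72.5: (138.9 − 0.495q) − (19.3 + 0.65q) = 72.5 → q' = 41.13537.
Δq = 104.45415 − 41.13537 = 63.31878; the wedge equals the tax, 72.5.
DWL = ½ × 63.31878 × 72.5 = £2295.31.

£2295.31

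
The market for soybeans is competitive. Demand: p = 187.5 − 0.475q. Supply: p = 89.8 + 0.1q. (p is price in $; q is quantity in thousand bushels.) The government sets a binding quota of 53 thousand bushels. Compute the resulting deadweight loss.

Competitive equilibrium: 187.5 − 0.475q = 89.8 + 0.1q → q* = 169.913, p* = 106.7913.
At q = 53: demand price = 187.5 − 0.475·53 = 162.325; supply price = 89.8 + 0.1·53 = 95.1.
Δq = 169.913 − 53 = 116.913; wedge = 162.325 − 95.1 = 67.225.
Deadweight loss = ½ × 116.913 × 67.225 = $3929.74 thousand.

$3929.74 thousand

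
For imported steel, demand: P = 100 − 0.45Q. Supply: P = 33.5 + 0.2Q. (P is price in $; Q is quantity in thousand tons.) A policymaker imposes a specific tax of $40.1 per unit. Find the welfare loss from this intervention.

$1236.93 thousand

Competitive equilibrium: 100 − 0.45Q = 33.5 + 0.2Q → Q* = 102.3077, P* = 53.9615.
With the tax, the buyer price exceeds the seller price by 40.1: (100 − 0.45Q) − (33.5 + 0.2Q) = 40.1 → Q' = 40.6154.
ΔQ = 102.3077 − 40.6154 = 61.6923; the wedge equals the tax, 40.1.
The triangle = ½ × 61.6923 × 40.1 = $1236.93 thousand.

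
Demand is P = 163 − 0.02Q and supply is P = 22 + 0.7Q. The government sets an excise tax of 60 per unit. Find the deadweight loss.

Competitive equilibrium: 163 − 0.02Q = 22 + 0.7Q → Q* = 195.8333, P* = 159.0833.
With the tax, the buyer price exceeds the seller price by 60: (163 − 0.02Q) − (22 + 0.7Q) = 60 → Q' = 112.5.
ΔQ = 195.8333 − 112.5 = 83.3333; the wedge equals the tax, 60.
The triangle = ½ × 83.3333 × 60 = 2500.

2500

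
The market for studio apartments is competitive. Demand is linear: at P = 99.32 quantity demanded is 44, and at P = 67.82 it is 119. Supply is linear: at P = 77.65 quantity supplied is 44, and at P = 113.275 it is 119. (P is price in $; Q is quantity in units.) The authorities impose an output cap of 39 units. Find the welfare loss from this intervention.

$381.88

Demand slope = (67.82 − 99.32)/(119 − 44) = −0.42, so P = 117.8 − 0.42Q.
Supply slope = (113.275 − 77.65)/(119 − 44) = 0.475, so P = 56.75 + 0.475Q.
Competitive equilibrium: 117.8 − 0.42Q = 56.75 + 0.475Q → Q* = 68.2123, P* = 89.1508.
At Q = 39: demand price = 117.8 − 0.42·39 = 101.42; supply price = 56.75 + 0.475·39 = 75.275.
ΔQ = 68.2123 − 39 = 29.2123; wedge = 101.42 − 75.275 = 26.145.
Welfare loss = ½ × 29.2123 × 26.145 = $381.88.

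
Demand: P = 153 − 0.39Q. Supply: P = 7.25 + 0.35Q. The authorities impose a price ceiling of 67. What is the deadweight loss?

Competitive equilibrium: 153 − 0.39Q = 7.25 + 0.35Q → Q* = 196.9595, P* = 76.1858.
At the ceiling P = 67, quantity supplied = (67 − 7.25)/0.35 = 170.7143.
Willingness to pay at Q' = 170.7143: 153 − 0.39·170.7143 = 86.4214.
ΔQ = 196.9595 − 170.7143 = 26.2452; wedge = 86.4214 − 67 = 19.4214.
DWL = ½ × 26.2452 × 19.4214 = 254.86.

254.86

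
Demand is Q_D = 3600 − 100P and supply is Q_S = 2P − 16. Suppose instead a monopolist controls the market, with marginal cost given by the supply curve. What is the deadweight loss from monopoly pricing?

In inverse form: demand P = 36 − 0.01Q, supply P = 8 + 0.5Q.
Competitive equilibrium: 36 − 0.01Q = 8 + 0.5Q → Q* = 54.902, P* = 35.451.
Marginal revenue: MR = 36 − 0.02Q. Set MR = MC: 36 − 0.02Q = 8 + 0.5Q → Q_m = 53.8462.
Price P_m = 36 − 0.01·53.8462 = 35.4615; MC(Q_m) = 8 + 0.5·53.8462 = 34.9231.
Competitive Q* = 54.902, so ΔQ = 1.0558; wedge = 35.4615 − 34.9231 = 0.5384.
DWL = ½ × 1.0558 × 0.5384 = 0.28.

0.28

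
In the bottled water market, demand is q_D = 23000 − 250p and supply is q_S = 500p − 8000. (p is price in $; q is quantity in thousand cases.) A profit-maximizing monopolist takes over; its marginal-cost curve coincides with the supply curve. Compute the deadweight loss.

$77013.33 thousand

In inverse form: demand p = 92 − 0.004q, supply p = 16 + 0.002q.
Competitive equilibrium: 92 − 0.004q = 16 + 0.002q → q* = 12666.6667, p* = 41.3333.
Marginal revenue: MR = 92 − 0.008q. Set MR = MC: 92 − 0.008q = 16 + 0.002q → q_m = 7600.
Price p_m = 92 − 0.004·7600 = 61.6; MC(q_m) = 16 + 0.002·7600 = 31.2.
Competitive q* = 12666.6667, so Δq = 5066.6667; wedge = 61.6 − 31.2 = 30.4.
DWL = ½ × 5066.6667 × 30.4 = $77013.33 thousand.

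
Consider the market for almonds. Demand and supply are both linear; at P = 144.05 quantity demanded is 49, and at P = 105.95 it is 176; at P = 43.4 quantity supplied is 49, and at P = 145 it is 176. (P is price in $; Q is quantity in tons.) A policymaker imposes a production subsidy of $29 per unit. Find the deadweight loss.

Demand slope = (105.95 − 144.05)/(176 − 49) = −0.3, so P = 158.75 − 0.3Q.
Supply slope = (145 − 43.4)/(176 − 49) = 0.8, so P = 4.2 + 0.8Q.
Competitive equilibrium: 158.75 − 0.3Q = 4.2 + 0.8Q → Q* = 140.5, P* = 116.6.
The subsidy lowers effective supply by 29: P = 0.8Q − 24.8.
New quantity: 158.75 − 0.3Q = 0.8Q − 24.8 → Q' = 166.8636.
Overproduction ΔQ = 166.8636 − 140.5 = 26.3636; wedge = subsidy = 29.
The triangle = ½ × 26.3636 × 29 = $382.27.

$382.27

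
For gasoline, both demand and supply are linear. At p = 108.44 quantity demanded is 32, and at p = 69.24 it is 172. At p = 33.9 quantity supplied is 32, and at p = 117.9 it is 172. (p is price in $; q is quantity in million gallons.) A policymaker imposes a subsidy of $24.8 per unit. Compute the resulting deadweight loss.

$349.45 million

Demand slope = (69.24 − 108.44)/(172 − 32) = −0.28, so p = 117.4 − 0.28q.
Supply slope = (117.9 − 33.9)/(172 − 32) = 0.6, so p = 14.7 + 0.6q.
Competitive equilibrium: 117.4 − 0.28q = 14.7 + 0.6q → q* = 116.70455, p* = 84.72273.
The subsidy lowers effective supply by 24.8: p = 0.6q − 10.1.
New quantity: 117.4 − 0.28q = 0.6q − 10.1 → q' = 144.88636.
Overproduction Δq = 144.88636 − 116.70455 = 28.18181; wedge = subsidy = 24.8.
The triangle = ½ × 28.18181 × 24.8 = $349.45 million.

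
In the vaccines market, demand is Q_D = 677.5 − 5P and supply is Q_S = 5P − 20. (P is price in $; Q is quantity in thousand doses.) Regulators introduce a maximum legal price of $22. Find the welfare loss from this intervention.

In inverse form: demand P = 135.5 − 0.2Q, supply P = 4 + 0.2Q.
Competitive equilibrium: 135.5 − 0.2Q = 4 + 0.2Q → Q* = 328.75, P* = 69.75.
At the ceiling P = 22, quantity supplied = (22 − 4)/0.2 = 90.
Willingness to pay at Q' = 90: 135.5 − 0.2·90 = 117.5.
ΔQ = 328.75 − 90 = 238.75; wedge = 117.5 − 22 = 95.5.
Deadweight loss = ½ × 238.75 × 95.5 = $11400.31 thousand.

$11400.31 thousand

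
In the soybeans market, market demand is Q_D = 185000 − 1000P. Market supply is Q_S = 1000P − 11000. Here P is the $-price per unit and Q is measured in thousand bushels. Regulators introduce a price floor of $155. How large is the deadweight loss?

$3249000 thousand

In inverse form: demand P = 185 − 0.001Q, supply P = 11 + 0.001Q.
Competitive equilibrium: 185 − 0.001Q = 11 + 0.001Q → Q* = 87000, P* = 98.
At the floor P = 155, quantity demanded = (185 − 155)/0.001 = 30000.
Sellers' marginal cost at Q' = 30000: 11 + 0.001·30000 = 41.
ΔQ = 87000 − 30000 = 57000; wedge = 155 − 41 = 114.
DWL = ½ × 57000 × 114 = $3249000 thousand.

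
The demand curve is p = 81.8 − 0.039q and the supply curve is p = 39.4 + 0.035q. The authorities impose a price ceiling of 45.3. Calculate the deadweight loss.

Competitive equilibrium: 81.8 − 0.039q = 39.4 + 0.035q → q* = 572.973, p* = 59.4541.
At the ceiling p = 45.3, quantity supplied = (45.3 − 39.4)/0.035 = 168.5714.
Willingness to pay at q' = 168.5714: 81.8 − 0.039·168.5714 = 75.2257.
Δq = 572.973 − 168.5714 = 404.4016; wedge = 75.2257 − 45.3 = 29.9257.
Deadweight loss = ½ × 404.4016 × 29.9257 = 6051.

6051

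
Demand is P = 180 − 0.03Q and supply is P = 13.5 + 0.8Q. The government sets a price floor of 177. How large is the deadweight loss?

4200.15

Competitive equilibrium: 180 − 0.03Q = 13.5 + 0.8Q → Q* = 200.6024, P* = 173.9819.
At the floor P = 177, quantity demanded = (180 − 177)/0.03 = 100.
Sellers' marginal cost at Q' = 100: 13.5 + 0.8·100 = 93.5.
ΔQ = 200.6024 − 100 = 100.6024; wedge = 177 − 93.5 = 83.5.
Deadweight loss = ½ × 100.6024 × 83.5 = 4200.15.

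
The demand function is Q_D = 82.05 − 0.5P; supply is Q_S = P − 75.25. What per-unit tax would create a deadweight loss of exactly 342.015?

45.3

In inverse form: demand P = 164.1 − 2Q, supply P = 75.25 + Q.
Competitive equilibrium: 164.1 − 2Q = 75.25 + Q → Q* = 29.6167, P* = 104.8667.
A tax t gives ΔQ = t/3 and wedge t, so DWL = t²/6.
t²/6 = 342.015 → t² = 2052.09 → t = 45.3.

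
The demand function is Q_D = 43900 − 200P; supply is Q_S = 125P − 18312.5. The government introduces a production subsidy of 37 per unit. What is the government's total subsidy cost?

313076.92

In inverse form: demand P = 219.5 − 0.005Q, supply P = 146.5 + 0.008Q.
Competitive equilibrium: 219.5 − 0.005Q = 146.5 + 0.008Q → Q* = 5615.3846, P* = 191.4231.
The subsidy lowers effective supply by 37: P = 109.5 + 0.008Q.
New quantity: 219.5 − 0.005Q = 109.5 + 0.008Q → Q' = 8461.5385.
Total subsidy cost = 37 × 8461.5385 = 313076.92.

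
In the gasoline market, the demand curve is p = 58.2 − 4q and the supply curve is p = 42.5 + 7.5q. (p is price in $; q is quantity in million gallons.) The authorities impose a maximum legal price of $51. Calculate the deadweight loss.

$0.31 million

Competitive equilibrium: 58.2 − 4q = 42.5 + 7.5q → q* = 1.3652, p* = 52.7391.
At the ceiling p = 51, quantity supplied = (51 − 42.5)/7.5 = 1.1333.
Willingness to pay at q' = 1.1333: 58.2 − 4·1.1333 = 53.6668.
Δq = 1.3652 − 1.1333 = 0.2319; wedge = 53.6668 − 51 = 2.6668.
DWL = ½ × 0.2319 × 2.6668 = $0.31 million.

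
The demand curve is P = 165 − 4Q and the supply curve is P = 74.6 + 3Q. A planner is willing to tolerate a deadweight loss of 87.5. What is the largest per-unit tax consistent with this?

Competitive equilibrium: 165 − 4Q = 74.6 + 3Q → Q* = 12.9143, P* = 113.3429.
A tax t gives ΔQ = t/7 and wedge t, so DWL = t²/14.
t²/14 = 87.5 → t² = 1225 → t = 35.

35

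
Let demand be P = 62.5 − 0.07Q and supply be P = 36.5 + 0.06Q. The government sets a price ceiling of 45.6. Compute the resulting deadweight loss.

151.85

Competitive equilibrium: 62.5 − 0.07Q = 36.5 + 0.06Q → Q* = 200, P* = 48.5.
At the ceiling P = 45.6, quantity supplied = (45.6 − 36.5)/0.06 = 151.6667.
Willingness to pay at Q' = 151.6667: 62.5 − 0.07·151.6667 = 51.8833.
ΔQ = 200 − 151.6667 = 48.3333; wedge = 51.8833 − 45.6 = 6.2833.
Deadweight loss = ½ × 48.3333 × 6.2833 = 151.85.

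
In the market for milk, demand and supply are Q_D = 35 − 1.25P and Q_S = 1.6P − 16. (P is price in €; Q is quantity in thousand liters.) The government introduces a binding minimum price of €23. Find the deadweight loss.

€29.02 thousand

In inverse form: demand P = 28 − 0.8Q, supply P = 10 + 0.625Q.
Competitive equilibrium: 28 − 0.8Q = 10 + 0.625Q → Q* = 12.6316, P* = 17.8947.
At the floor P = 23, quantity demanded = (28 − 23)/0.8 = 6.25.
Sellers' marginal cost at Q' = 6.25: 10 + 0.625·6.25 = 13.9063.
ΔQ = 12.6316 − 6.25 = 6.3816; wedge = 23 − 13.9063 = 9.0937.
DWL = ½ × 6.3816 × 9.0937 = €29.02 thousand.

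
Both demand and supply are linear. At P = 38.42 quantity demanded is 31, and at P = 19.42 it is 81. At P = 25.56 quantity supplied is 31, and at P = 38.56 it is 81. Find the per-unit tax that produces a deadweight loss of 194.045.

Demand slope = (19.42 − 38.42)/(81 − 31) = −0.38, so P = 50.2 − 0.38Q.
Supply slope = (38.56 − 25.56)/(81 − 31) = 0.26, so P = 17.5 + 0.26Q.
Competitive equilibrium: 50.2 − 0.38Q = 17.5 + 0.26Q → Q* = 51.0938, P* = 30.7844.
A tax t gives ΔQ = t/0.64 and wedge t, so DWL = t²/1.28.
t²/1.28 = 194.045 → t² = 248.3776 → t = 15.76.

15.76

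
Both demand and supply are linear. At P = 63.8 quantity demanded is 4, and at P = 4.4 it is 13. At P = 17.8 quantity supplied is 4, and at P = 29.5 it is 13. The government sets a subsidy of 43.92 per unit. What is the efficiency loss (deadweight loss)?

122.09

Demand slope = (4.4 − 63.8)/(13 − 4) = −6.6, so P = 90.2 − 6.6Q.
Supply slope = (29.5 − 17.8)/(13 − 4) = 1.3, so P = 12.6 + 1.3Q.
Competitive equilibrium: 90.2 − 6.6Q = 12.6 + 1.3Q → Q* = 9.8228, P* = 25.3696.
The subsidy lowers effective supply by 43.92: P = 1.3Q − 31.32.
New quantity: 90.2 − 6.6Q = 1.3Q − 31.32 → Q' = 15.3823.
Overproduction ΔQ = 15.3823 − 9.8228 = 5.5595; wedge = subsidy = 43.92.
DWL = ½ × 5.5595 × 43.92 = 122.09.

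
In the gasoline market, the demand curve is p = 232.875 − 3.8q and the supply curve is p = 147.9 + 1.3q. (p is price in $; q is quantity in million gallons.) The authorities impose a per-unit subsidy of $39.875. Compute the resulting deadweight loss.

Competitive equilibrium: 232.875 − 3.8q = 147.9 + 1.3q → q* = 16.6618, p* = 169.5603.
The subsidy lowers effective supply by 39.875: p = 108.025 + 1.3q.
New quantity: 232.875 − 3.8q = 108.025 + 1.3q → q' = 24.4804.
Overproduction Δq = 24.4804 − 16.6618 = 7.8186; wedge = subsidy = 39.875.
Welfare loss = ½ × 7.8186 × 39.875 = $155.88 million.

$155.88 million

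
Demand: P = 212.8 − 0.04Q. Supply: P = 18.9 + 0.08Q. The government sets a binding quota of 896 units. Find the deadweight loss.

31089.60

Competitive equilibrium: 212.8 − 0.04Q = 18.9 + 0.08Q → Q* = 1615.8333, P* = 148.1667.
At Q = 896: demand price = 212.8 − 0.04·896 = 176.96; supply price = 18.9 + 0.08·896 = 90.58.
ΔQ = 1615.8333 − 896 = 719.8333; wedge = 176.96 − 90.58 = 86.38.
Deadweight loss = ½ × 719.8333 × 86.38 = 31089.60.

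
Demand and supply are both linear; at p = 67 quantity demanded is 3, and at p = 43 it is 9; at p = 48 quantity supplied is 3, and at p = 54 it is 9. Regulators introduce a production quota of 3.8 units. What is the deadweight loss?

22.50

Demand slope = (43 − 67)/(9 − 3) = −4, so p = 79 − 4q.
Supply slope = (54 − 48)/(9 − 3) = 1, so p = 45 + q.
Competitive equilibrium: 79 − 4q = 45 + q → q* = 6.8, p* = 51.8.
At q = 3.8: demand price = 79 − 4·3.8 = 63.8; supply price = 45 + 1·3.8 = 48.8.
Δq = 6.8 − 3.8 = 3; wedge = 63.8 − 48.8 = 15.
Deadweight loss = ½ × 3 × 15 = 22.50.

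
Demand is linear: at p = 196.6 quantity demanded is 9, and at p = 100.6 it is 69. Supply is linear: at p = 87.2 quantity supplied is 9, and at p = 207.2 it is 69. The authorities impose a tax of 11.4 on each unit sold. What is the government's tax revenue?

Demand slope = (100.6 − 196.6)/(69 − 9) = −1.6, so p = 211 − 1.6q.
Supply slope = (207.2 − 87.2)/(69 − 9) = 2, so p = 69.2 + 2q.
Competitive equilibrium: 211 − 1.6q = 69.2 + 2q → q* = 39.3889, p* = 147.9778.
With the tax, the buyer price exceeds the seller price by 11.4: (211 − 1.6q) − (69.2 + 2q) = 11.4 → q' = 36.2222.
Tax revenue = 11.4 × 36.2222 = 412.93.

412.93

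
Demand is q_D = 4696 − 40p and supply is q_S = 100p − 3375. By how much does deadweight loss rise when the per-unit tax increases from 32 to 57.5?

In inverse form: demand p = 117.4 − 0.025q, supply p = 33.75 + 0.01q.
Competitive equilibrium: 117.4 − 0.025q = 33.75 + 0.01q → q* = 2390, p* = 57.65.
For a per-unit tax t: Δq = t/0.035, so DWL = ½·t·(t/0.035) = t²/0.07.
At t = 32: DWL = 14628.571. At t = 57.5: DWL = 47232.143.
Increase = 47232.143 − 14628.571 = 32603.57.

32603.57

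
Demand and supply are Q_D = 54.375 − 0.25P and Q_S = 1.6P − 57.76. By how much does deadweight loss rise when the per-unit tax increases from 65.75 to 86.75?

346.22

In inverse form: demand P = 217.5 − 4Q, supply P = 36.1 + 0.625Q.
Competitive equilibrium: 217.5 − 4Q = 36.1 + 0.625Q → Q* = 39.2216, P* = 60.6135.
For a per-unit tax t: ΔQ = t/4.625, so DWL = ½·t·(t/4.625) = t²/9.25.
At t = 65.75: DWL = 467.358. At t = 86.75: DWL = 813.574.
Increase = 813.574 − 467.358 = 346.22.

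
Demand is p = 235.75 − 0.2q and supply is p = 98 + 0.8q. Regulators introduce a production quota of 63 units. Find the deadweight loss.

Competitive equilibrium: 235.75 − 0.2q = 98 + 0.8q → q* = 137.75, p* = 208.2.
At q = 63: demand price = 235.75 − 0.2·63 = 223.15; supply price = 98 + 0.8·63 = 148.4.
Δq = 137.75 − 63 = 74.75; wedge = 223.15 − 148.4 = 74.75.
The triangle = ½ × 74.75 × 74.75 = 2793.78.

2793.78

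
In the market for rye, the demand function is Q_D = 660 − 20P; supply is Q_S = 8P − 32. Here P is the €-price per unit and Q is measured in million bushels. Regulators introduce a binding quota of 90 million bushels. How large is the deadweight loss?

In inverse form: demand P = 33 − 0.05Q, supply P = 4 + 0.125Q.
Competitive equilibrium: 33 − 0.05Q = 4 + 0.125Q → Q* = 165.7143, P* = 24.7143.
At Q = 90: demand price = 33 − 0.05·90 = 28.5; supply price = 4 + 0.125·90 = 15.25.
ΔQ = 165.7143 − 90 = 75.7143; wedge = 28.5 − 15.25 = 13.25.
Deadweight loss = ½ × 75.7143 × 13.25 = €501.61 million.

€501.61 million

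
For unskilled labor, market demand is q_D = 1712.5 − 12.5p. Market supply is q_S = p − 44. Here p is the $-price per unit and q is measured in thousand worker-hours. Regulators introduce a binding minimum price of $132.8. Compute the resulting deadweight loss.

$610.04 thousand

In inverse form: demand p = 137 − 0.08q, supply p = 44 + q.
Competitive equilibrium: 137 − 0.08q = 44 + q → q* = 86.1111, p* = 130.1111.
At the floor p = 132.8, quantity demanded = (137 − 132.8)/0.08 = 52.5.
Sellers' marginal cost at q' = 52.5: 44 + 1·52.5 = 96.5.
Δq = 86.1111 − 52.5 = 33.6111; wedge = 132.8 − 96.5 = 36.3.
Welfare loss = ½ × 33.6111 × 36.3 = $610.04 thousand.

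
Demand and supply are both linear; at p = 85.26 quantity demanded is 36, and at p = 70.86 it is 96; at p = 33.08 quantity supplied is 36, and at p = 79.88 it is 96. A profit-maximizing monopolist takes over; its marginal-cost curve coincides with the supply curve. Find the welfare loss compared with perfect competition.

140.56

Demand slope = (70.86 − 85.26)/(96 − 36) = −0.24, so p = 93.9 − 0.24q.
Supply slope = (79.88 − 33.08)/(96 − 36) = 0.78, so p = 5 + 0.78q.
Competitive equilibrium: 93.9 − 0.24q = 5 + 0.78q → q* = 87.1569, p* = 72.9824.
Marginal revenue: MR = 93.9 − 0.48q. Set MR = MC: 93.9 − 0.48q = 5 + 0.78q → q_m = 70.5556.
Price p_m = 93.9 − 0.24·70.5556 = 76.9667; MC(q_m) = 5 + 0.78·70.5556 = 60.0334.
Competitive q* = 87.1569, so Δq = 16.6013; wedge = 76.9667 − 60.0334 = 16.9333.
Deadweight loss = ½ × 16.6013 × 16.9333 = 140.56.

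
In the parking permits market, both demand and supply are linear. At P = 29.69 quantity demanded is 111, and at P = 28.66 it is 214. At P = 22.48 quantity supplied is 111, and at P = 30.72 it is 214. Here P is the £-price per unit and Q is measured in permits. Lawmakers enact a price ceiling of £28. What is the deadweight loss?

£5.56

Demand slope = (28.66 − 29.69)/(214 − 111) = −0.01, so P = 30.8 − 0.01Q.
Supply slope = (30.72 − 22.48)/(214 − 111) = 0.08, so P = 13.6 + 0.08Q.
Competitive equilibrium: 30.8 − 0.01Q = 13.6 + 0.08Q → Q* = 191.1111, P* = 28.8889.
At the ceiling P = 28, quantity supplied = (28 − 13.6)/0.08 = 180.
Willingness to pay at Q' = 180: 30.8 − 0.01·180 = 29.
ΔQ = 191.1111 − 180 = 11.1111; wedge = 29 − 28 = 1.
DWL = ½ × 11.1111 × 1 = £5.56.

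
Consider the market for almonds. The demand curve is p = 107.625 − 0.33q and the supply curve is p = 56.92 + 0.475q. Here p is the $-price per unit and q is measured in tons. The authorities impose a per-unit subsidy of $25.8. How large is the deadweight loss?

Competitive equilibrium: 107.625 − 0.33q = 56.92 + 0.475q → q* = 62.9876, p* = 86.8391.
The subsidy lowers effective supply by 25.8: p = 31.12 + 0.475q.
New quantity: 107.625 − 0.33q = 31.12 + 0.475q → q' = 95.0373.
Overproduction Δq = 95.0373 − 62.9876 = 32.0497; wedge = subsidy = 25.8.
Welfare loss = ½ × 32.0497 × 25.8 = $413.44.

$413.44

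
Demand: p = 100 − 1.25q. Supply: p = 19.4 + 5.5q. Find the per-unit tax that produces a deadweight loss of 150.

Competitive equilibrium: 100 − 1.25q = 19.4 + 5.5q → q* = 11.9407, p* = 85.0741.
A tax t gives Δq = t/6.75 and wedge t, so DWL = t²/13.5.
t²/13.5 = 150 → t² = 2025 → t = 45.

45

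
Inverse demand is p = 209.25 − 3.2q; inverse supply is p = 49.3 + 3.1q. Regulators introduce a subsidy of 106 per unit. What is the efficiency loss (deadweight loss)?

Competitive equilibrium: 209.25 − 3.2q = 49.3 + 3.1q → q* = 25.3889, p* = 128.0056.
The subsidy lowers effective supply by 106: p = 3.1q − 56.7.
New quantity: 209.25 − 3.2q = 3.1q − 56.7 → q' = 42.2143.
Overproduction Δq = 42.2143 − 25.3889 = 16.8254; wedge = subsidy = 106.
DWL = ½ × 16.8254 × 106 = 891.75.

891.75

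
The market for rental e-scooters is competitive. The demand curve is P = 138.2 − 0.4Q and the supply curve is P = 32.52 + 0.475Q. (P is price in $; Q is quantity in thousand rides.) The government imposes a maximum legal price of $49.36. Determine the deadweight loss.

$3185.12 thousand

Competitive equilibrium: 138.2 − 0.4Q = 32.52 + 0.475Q → Q* = 120.7771, P* = 89.8891.
At the ceiling P = 49.36, quantity supplied = (49.36 − 32.52)/0.475 = 35.4526.
Willingness to pay at Q' = 35.4526: 138.2 − 0.4·35.4526 = 124.019.
ΔQ = 120.7771 − 35.4526 = 85.3245; wedge = 124.019 − 49.36 = 74.659.
DWL = ½ × 85.3245 × 74.659 = $3185.12 thousand.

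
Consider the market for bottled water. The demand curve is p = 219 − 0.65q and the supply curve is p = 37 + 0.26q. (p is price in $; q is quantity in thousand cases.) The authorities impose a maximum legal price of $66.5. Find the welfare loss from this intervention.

$3407.45 thousand

Competitive equilibrium: 219 − 0.65q = 37 + 0.26q → q* = 200, p* = 89.
At the ceiling p = 66.5, quantity supplied = (66.5 − 37)/0.26 = 113.4615.
Willingness to pay at q' = 113.4615: 219 − 0.65·113.4615 = 145.25.
Δq = 200 − 113.4615 = 86.5385; wedge = 145.25 − 66.5 = 78.75.
DWL = ½ × 86.5385 × 78.75 = $3407.45 thousand.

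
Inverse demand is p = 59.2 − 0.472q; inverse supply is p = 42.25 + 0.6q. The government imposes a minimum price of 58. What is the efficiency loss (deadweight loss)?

Competitive equilibrium: 59.2 − 0.472q = 42.25 + 0.6q → q* = 15.8116, p* = 51.7369.
At the floor p = 58, quantity demanded = (59.2 − 58)/0.472 = 2.5424.
Sellers' marginal cost at q' = 2.5424: 42.25 + 0.6·2.5424 = 43.7754.
Δq = 15.8116 − 2.5424 = 13.2692; wedge = 58 − 43.7754 = 14.2246.
The triangle = ½ × 13.2692 × 14.2246 = 94.37.

94.37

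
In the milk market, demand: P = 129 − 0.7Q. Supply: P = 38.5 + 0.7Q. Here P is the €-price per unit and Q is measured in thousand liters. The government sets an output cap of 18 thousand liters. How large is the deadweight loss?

Competitive equilibrium: 129 − 0.7Q = 38.5 + 0.7Q → Q* = 64.6429, P* = 83.75.
At Q = 18: demand price = 129 − 0.7·18 = 116.4; supply price = 38.5 + 0.7·18 = 51.1.
ΔQ = 64.6429 − 18 = 46.6429; wedge = 116.4 − 51.1 = 65.3.
Deadweight loss = ½ × 46.6429 × 65.3 = €1522.89 thousand.

€1522.89 thousand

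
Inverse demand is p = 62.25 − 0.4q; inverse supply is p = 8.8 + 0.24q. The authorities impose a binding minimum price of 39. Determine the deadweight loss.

206.30

Competitive equilibrium: 62.25 − 0.4q = 8.8 + 0.24q → q* = 83.5156, p* = 28.8438.
At the floor p = 39, quantity demanded = (62.25 − 39)/0.4 = 58.125.
Sellers' marginal cost at q' = 58.125: 8.8 + 0.24·58.125 = 22.75.
Δq = 83.5156 − 58.125 = 25.3906; wedge = 39 − 22.75 = 16.25.
DWL = ½ × 25.3906 × 16.25 = 206.30.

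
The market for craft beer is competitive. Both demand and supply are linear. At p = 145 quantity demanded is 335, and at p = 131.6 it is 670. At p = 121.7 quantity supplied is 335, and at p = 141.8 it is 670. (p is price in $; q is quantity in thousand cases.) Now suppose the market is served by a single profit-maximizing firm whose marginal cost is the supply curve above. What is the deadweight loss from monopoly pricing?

$1316.83 thousand

Demand slope = (131.6 − 145)/(670 − 335) = −0.04, so p = 158.4 − 0.04q.
Supply slope = (141.8 − 121.7)/(670 − 335) = 0.06, so p = 101.6 + 0.06q.
Competitive equilibrium: 158.4 − 0.04q = 101.6 + 0.06q → q* = 568, p* = 135.68.
Marginal revenue: MR = 158.4 − 0.08q. Set MR = MC: 158.4 − 0.08q = 101.6 + 0.06q → q_m = 405.7143.
Price p_m = 158.4 − 0.04·405.7143 = 142.1714; MC(q_m) = 101.6 + 0.06·405.7143 = 125.9429.
Competitive q* = 568, so Δq = 162.2857; wedge = 142.1714 − 125.9429 = 16.2285.
DWL = ½ × 162.2857 × 16.2285 = $1316.83 thousand.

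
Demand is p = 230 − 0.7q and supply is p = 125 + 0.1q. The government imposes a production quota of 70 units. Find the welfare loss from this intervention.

Competitive equilibrium: 230 − 0.7q = 125 + 0.1q → q* = 131.25, p* = 138.125.
At q = 70: demand price = 230 − 0.7·70 = 181; supply price = 125 + 0.1·70 = 132.
Δq = 131.25 − 70 = 61.25; wedge = 181 − 132 = 49.
Welfare loss = ½ × 61.25 × 49 = 1500.625.

1500.625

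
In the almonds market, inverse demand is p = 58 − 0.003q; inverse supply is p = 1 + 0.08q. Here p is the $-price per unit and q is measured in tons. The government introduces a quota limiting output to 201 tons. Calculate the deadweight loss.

$9791.93

Competitive equilibrium: 58 − 0.003q = 1 + 0.08q → q* = 686.747, p* = 55.9398.
At q = 201: demand price = 58 − 0.003·201 = 57.397; supply price = 1 + 0.08·201 = 17.08.
Δq = 686.747 − 201 = 485.747; wedge = 57.397 − 17.08 = 40.317.
The triangle = ½ × 485.747 × 40.317 = $9791.93.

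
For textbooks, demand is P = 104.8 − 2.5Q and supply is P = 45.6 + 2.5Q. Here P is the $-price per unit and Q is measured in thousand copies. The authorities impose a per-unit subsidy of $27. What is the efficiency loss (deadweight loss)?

Competitive equilibrium: 104.8 − 2.5Q = 45.6 + 2.5Q → Q* = 11.84, P* = 75.2.
The subsidy lowers effective supply by 27: P = 18.6 + 2.5Q.
New quantity: 104.8 − 2.5Q = 18.6 + 2.5Q → Q' = 17.24.
Overproduction ΔQ = 17.24 − 11.84 = 5.4; wedge = subsidy = 27.
Deadweight loss = ½ × 5.4 × 27 = $72.90 thousand.

$72.90 thousand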